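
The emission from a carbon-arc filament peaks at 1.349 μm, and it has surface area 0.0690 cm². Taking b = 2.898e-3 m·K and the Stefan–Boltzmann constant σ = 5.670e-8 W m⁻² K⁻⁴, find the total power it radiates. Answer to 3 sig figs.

Wien's law: T = b/λ_max = 2.898×10⁻³/1.349×10⁻⁶ = 2148.26 K.
Area A = 0.0690 cm² = 6.90×10⁻⁶ m².
Then P = σAT⁴ = 5.670×10⁻⁸×6.90×10⁻⁶×(2148.26)⁴ = 8.33 W.

P ≈ 8.33 W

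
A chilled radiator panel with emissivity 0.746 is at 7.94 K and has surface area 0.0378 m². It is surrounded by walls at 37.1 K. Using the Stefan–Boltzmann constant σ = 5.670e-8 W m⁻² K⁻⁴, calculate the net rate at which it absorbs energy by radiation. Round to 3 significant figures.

Net gain ≈ 3.02×10⁻³ W

Area A = 0.0378 m².
Net radiated power P_net = εσA(T⁴ − T₀⁴) = 0.746×5.670×10⁻⁸×0.0378×(7.94⁴ − 37.1⁴).
T⁴ − T₀⁴ = 3974.50 − 1.89450×10⁶ = -1.89053×10⁶ K⁴, so P_net = -3.02×10⁻³ W — negative, meaning a net gain of 3.02×10⁻³ W.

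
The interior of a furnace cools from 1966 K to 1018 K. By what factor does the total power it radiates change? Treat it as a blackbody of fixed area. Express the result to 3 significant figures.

P ∝ T⁴, so P₂/P₁ = (T₂/T₁)⁴ = (1018/1966)⁴ = (0.517803)⁴ = 0.0719.

P₂/P₁ ≈ 0.0719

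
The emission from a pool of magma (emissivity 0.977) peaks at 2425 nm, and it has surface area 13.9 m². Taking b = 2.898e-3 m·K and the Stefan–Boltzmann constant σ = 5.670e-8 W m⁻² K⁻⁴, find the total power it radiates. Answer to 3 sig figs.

P ≈ 1.57×10⁶ W

Wien's law: T = b/λ_max = 2.898×10⁻³/2.425×10⁻⁶ = 1195.05 K.
Area A = 13.9 m².
Then P = εσAT⁴ = 0.977×5.670×10⁻⁸×13.9×(1195.05)⁴ = 1.57×10⁶ W.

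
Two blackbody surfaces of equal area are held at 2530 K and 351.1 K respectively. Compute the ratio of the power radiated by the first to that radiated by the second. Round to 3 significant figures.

P₁/P₂ ≈ 2.70×10³

With equal areas, P₁/P₂ = (T₁/T₂)⁴ = (2530/351.1)⁴ = 2.70×10³.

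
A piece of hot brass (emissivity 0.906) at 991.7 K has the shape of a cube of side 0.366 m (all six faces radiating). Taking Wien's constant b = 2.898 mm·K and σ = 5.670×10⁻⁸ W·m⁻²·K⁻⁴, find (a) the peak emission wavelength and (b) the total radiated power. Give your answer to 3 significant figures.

λ_max ≈ 2.92×10³ nm; P ≈ 3.99×10⁴ W

(a) λ_max = b/T = 2.898×10⁻³/991.7 = 2.922×10⁻⁶ m = 2.92×10³ nm.
Area A = 6s² = 6×(0.366 m)² = 0.803736 m².
(b) P = εσAT⁴ = 0.906×5.670×10⁻⁸×0.803736×(991.7)⁴ = 3.99×10⁴ W.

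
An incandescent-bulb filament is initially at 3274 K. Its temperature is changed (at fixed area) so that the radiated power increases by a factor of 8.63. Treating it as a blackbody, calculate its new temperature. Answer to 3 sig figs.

T₂ ≈ 5.61×10³ K

P ∝ T⁴, so T₂/T₁ = (P₂/P₁)^(1/4) = (8.63)^(1/4) = 1.71397.
T₂ = 3274 × 1.71397 = 5.61×10³ K.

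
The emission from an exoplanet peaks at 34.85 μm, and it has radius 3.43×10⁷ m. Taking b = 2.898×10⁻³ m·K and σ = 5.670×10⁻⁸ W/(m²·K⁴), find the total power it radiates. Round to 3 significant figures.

Wien's law: T = b/λ_max = 2.898×10⁻³/3.485×10⁻⁵ = 83.1564 K.
Surface area A = 4πR² = 4π(3.43×10⁷ m)² = 1.47842×10¹⁶ m².
Then P = σAT⁴ = 5.670×10⁻⁸×1.47842×10¹⁶×(83.1564)⁴ = 4.01×10¹⁶ W.

P ≈ 4.01×10¹⁶ W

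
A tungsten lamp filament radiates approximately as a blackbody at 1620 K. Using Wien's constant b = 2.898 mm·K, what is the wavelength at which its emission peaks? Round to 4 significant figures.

λ_max ≈ 1789 nm

Wien's displacement law: λ_max = b/T = (2.898×10⁻³ m·K)/(1620 K) = 1.7889×10⁻⁶ m.
That is 1789 nm, in the infrared range.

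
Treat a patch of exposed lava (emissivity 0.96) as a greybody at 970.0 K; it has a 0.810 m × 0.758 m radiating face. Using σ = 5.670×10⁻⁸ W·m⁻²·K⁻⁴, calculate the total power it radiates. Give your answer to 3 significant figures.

Area A = 0.810 × 0.758 = 0.61398 m².
P = εσAT⁴ = 0.96 × 5.670×10⁻⁸ × 0.61398 × (970.0)⁴ = 2.96×10⁴ W.

P ≈ 2.96×10⁴ W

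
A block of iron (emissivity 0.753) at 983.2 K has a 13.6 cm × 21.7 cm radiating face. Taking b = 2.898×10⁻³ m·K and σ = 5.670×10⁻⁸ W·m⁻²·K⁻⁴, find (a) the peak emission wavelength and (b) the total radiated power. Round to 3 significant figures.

λ_max ≈ 2.95 μm; P ≈ 1.18×10³ W

(a) λ_max = b/T = 2.898×10⁻³/983.2 = 2.948×10⁻⁶ m = 2.95 μm.
Area A = 0.136 × 0.217 = 0.029512 m².
(b) P = εσAT⁴ = 0.753×5.670×10⁻⁸×0.029512×(983.2)⁴ = 1.18×10³ W.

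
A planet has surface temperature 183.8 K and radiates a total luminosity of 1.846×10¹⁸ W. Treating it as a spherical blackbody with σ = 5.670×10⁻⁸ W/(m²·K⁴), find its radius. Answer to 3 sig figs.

R ≈ 4.76×10⁷ m

L = 4πR²σT⁴ ⇒ R = √(L/(4πσT⁴)).
σT⁴ = 64.7091 W/m², so R = √(1.846×10¹⁸/(4π×64.7091)) = 4.76×10⁷ m.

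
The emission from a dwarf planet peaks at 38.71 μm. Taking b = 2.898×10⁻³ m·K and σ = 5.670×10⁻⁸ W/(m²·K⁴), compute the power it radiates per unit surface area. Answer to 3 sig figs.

I ≈ 1.78 W/m²

Wien's law: T = b/λ_max = 2.898×10⁻³/3.871×10⁻⁵ = 74.8644 K.
Then I = σT⁴ = 5.670×10⁻⁸×(74.8644)⁴ = 1.78 W/m².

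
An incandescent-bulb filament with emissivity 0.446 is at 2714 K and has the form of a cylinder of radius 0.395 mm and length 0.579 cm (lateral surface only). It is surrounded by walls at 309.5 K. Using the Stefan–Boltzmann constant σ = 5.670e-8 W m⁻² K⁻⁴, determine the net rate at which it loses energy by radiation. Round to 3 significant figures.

Lateral area A = 2πrL = 2π×3.95×10⁻⁴×5.79×10⁻³ = 1.43700×10⁻⁵ m².
Net radiated power P_net = εσA(T⁴ − T₀⁴) = 0.446×5.670×10⁻⁸×1.43700×10⁻⁵×(2714⁴ − 309.5⁴).
T⁴ − T₀⁴ = 5.42550×10¹³ − 9.17577×10⁹ = 5.42458×10¹³ K⁴, so P_net = 19.7 W.

Net loss ≈ 19.7 W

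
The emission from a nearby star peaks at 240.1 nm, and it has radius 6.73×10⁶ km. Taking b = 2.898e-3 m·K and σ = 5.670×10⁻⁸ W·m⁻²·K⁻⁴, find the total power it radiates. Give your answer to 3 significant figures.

P ≈ 6.85×10²⁹ W

Wien's law: T = b/λ_max = 2.898×10⁻³/2.401×10⁻⁷ = 12070.0 K.
Surface area A = 4πR² = 4π(6.73×10⁹ m)² = 5.69167×10²⁰ m².
Then P = σAT⁴ = 5.670×10⁻⁸×5.69167×10²⁰×(12070.0)⁴ = 6.85×10²⁹ W.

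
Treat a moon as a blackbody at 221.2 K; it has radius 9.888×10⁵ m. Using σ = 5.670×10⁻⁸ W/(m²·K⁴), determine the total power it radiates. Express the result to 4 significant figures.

P ≈ 1.668×10¹⁵ W

Surface area A = 4πR² = 4π(9.888×10⁵ m)² = 1.22865×10¹³ m².
P = σAT⁴ = 5.670×10⁻⁸ × 1.22865×10¹³ × (221.2)⁴ = 1.668×10¹⁵ W.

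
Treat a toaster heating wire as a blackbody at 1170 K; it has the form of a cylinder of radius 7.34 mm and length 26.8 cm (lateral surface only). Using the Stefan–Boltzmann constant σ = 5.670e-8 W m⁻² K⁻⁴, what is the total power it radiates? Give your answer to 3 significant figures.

Lateral area A = 2πrL = 2π×7.34×10⁻³×0.268 = 0.0123598 m².
P = σAT⁴ = 5.670×10⁻⁸ × 0.0123598 × (1170)⁴ = 1.31×10³ W.

P ≈ 1.31×10³ W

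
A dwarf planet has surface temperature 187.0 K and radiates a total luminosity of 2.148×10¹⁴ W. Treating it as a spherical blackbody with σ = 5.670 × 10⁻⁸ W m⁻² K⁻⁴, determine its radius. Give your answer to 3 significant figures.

L = 4πR²σT⁴ ⇒ R = √(L/(4πσT⁴)).
σT⁴ = 69.3345 W/m², so R = √(2.148×10¹⁴/(4π×69.3345)) = 4.97×10⁵ m.

R ≈ 4.97×10⁵ m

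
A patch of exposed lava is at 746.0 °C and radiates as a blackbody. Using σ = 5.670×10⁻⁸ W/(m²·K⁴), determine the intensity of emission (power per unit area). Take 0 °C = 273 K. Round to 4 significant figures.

T = 746.0 °C + 273 = 1019.0 K.
Stefan–Boltzmann: I = σT⁴ = 5.670×10⁻⁸ × (1019.0)⁴ = 6.113×10⁴ W/m².

I ≈ 6.113×10⁴ W/m²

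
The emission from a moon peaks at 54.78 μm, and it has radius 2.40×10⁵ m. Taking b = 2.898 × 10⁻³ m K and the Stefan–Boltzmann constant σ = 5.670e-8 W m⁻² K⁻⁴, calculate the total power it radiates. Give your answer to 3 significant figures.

P ≈ 3.21×10¹¹ W

Wien's law: T = b/λ_max = 2.898×10⁻³/5.478×10⁻⁵ = 52.9025 K.
Surface area A = 4πR² = 4π(2.40×10⁵ m)² = 7.23823×10¹¹ m².
Then P = σAT⁴ = 5.670×10⁻⁸×7.23823×10¹¹×(52.9025)⁴ = 3.21×10¹¹ W.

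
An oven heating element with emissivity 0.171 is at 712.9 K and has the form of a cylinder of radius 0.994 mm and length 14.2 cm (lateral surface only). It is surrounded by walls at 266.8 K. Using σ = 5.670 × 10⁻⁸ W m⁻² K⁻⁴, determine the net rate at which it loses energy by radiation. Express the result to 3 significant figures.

Net loss ≈ 2.18 W

Lateral area A = 2πrL = 2π×9.94×10⁻⁴×0.142 = 8.86859×10⁻⁴ m².
Net radiated power P_net = εσA(T⁴ − T₀⁴) = 0.171×5.670×10⁻⁸×8.86859×10⁻⁴×(712.9⁴ − 266.8⁴).
T⁴ − T₀⁴ = 2.58294×10¹¹ − 5.06691×10⁹ = 2.53227×10¹¹ K⁴, so P_net = 2.18 W.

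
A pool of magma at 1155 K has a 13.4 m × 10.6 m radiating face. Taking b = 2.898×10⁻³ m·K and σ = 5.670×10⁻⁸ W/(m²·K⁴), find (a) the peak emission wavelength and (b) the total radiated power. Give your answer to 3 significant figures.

(a) λ_max = b/T = 2.898×10⁻³/1155 = 2.509×10⁻⁶ m = 2.51 μm.
Area A = 13.4 × 10.6 = 142.04 m².
(b) P = σAT⁴ = 5.670×10⁻⁸×142.04×(1155)⁴ = 1.43×10⁷ W.

λ_max ≈ 2.51 μm; P ≈ 1.43×10⁷ W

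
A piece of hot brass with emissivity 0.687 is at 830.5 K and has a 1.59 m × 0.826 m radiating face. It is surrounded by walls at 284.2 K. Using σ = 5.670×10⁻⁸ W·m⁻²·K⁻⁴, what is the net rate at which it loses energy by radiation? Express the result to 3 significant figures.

Net loss ≈ 2.40×10⁴ W

Area A = 1.59 × 0.826 = 1.31334 m².
Net radiated power P_net = εσA(T⁴ − T₀⁴) = 0.687×5.670×10⁻⁸×1.31334×(830.5⁴ − 284.2⁴).
T⁴ − T₀⁴ = 4.75728×10¹¹ − 6.52373×10⁹ = 4.69204×10¹¹ K⁴, so P_net = 2.40×10⁴ W.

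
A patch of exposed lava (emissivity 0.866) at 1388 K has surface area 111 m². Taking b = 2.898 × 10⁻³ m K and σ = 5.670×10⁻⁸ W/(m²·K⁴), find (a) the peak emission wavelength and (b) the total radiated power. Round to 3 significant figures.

(a) λ_max = b/T = 2.898×10⁻³/1388 = 2.088×10⁻⁶ m = 2.09 μm.
Area A = 111 m².
(b) P = εσAT⁴ = 0.866×5.670×10⁻⁸×111×(1388)⁴ = 2.02×10⁷ W.

λ_max ≈ 2.09 μm; P ≈ 2.02×10⁷ W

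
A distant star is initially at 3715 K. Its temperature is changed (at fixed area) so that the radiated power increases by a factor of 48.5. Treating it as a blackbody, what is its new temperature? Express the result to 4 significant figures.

T₂ ≈ 9804 K

P ∝ T⁴, so T₂/T₁ = (P₂/P₁)^(1/4) = (48.5)^(1/4) = 2.63898.
T₂ = 3715 × 2.63898 = 9804 K.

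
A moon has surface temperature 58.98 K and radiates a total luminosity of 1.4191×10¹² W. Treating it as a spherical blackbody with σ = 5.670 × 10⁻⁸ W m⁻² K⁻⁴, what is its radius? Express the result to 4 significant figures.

R ≈ 4.057×10⁵ m

L = 4πR²σT⁴ ⇒ R = √(L/(4πσT⁴)).
σT⁴ = 0.686123 W/m², so R = √(1.4191×10¹²/(4π×0.686123)) = 4.057×10⁵ m.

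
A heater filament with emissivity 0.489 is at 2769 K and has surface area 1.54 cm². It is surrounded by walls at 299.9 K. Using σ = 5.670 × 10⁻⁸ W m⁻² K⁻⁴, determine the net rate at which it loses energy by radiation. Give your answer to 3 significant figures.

Area A = 1.54 cm² = 1.54×10⁻⁴ m².
Net radiated power P_net = εσA(T⁴ − T₀⁴) = 0.489×5.670×10⁻⁸×1.54×10⁻⁴×(2769⁴ − 299.9⁴).
T⁴ − T₀⁴ = 5.87884×10¹³ − 8.08921×10⁹ = 5.87803×10¹³ K⁴, so P_net = 251 W.

Net loss ≈ 251 W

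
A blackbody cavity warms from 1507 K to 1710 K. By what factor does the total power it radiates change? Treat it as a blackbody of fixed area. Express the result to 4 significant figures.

P ∝ T⁴, so P₂/P₁ = (T₂/T₁)⁴ = (1710/1507)⁴ = (1.13470)⁴ = 1.658.

P₂/P₁ ≈ 1.658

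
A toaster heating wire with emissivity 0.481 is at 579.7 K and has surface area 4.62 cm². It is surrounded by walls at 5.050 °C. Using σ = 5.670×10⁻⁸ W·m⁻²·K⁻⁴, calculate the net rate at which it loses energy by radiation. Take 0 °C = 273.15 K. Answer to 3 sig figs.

Net loss ≈ 1.35 W

Surroundings: T = 5.050 °C + 273.15 = 278.200 K.
Area A = 4.62 cm² = 4.62×10⁻⁴ m².
Net radiated power P_net = εσA(T⁴ − T₀⁴) = 0.481×5.670×10⁻⁸×4.62×10⁻⁴×(579.7⁴ − 278.200⁴).
T⁴ − T₀⁴ = 1.12931×10¹¹ − 5.99002×10⁹ = 1.06941×10¹¹ K⁴, so P_net = 1.35 W.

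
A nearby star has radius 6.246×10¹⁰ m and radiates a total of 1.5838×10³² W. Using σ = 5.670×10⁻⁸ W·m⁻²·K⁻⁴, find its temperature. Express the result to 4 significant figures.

Surface area A = 4πR² = 4π(6.246×10¹⁰ m)² = 4.90246×10²² m².
P = σAT⁴ ⇒ T = (P/(σA))^(1/4) = (1.5838×10³²/(5.670×10⁻⁸×4.90246×10²²))^(1/4) = 1.545×10⁴ K.

T ≈ 1.545×10⁴ K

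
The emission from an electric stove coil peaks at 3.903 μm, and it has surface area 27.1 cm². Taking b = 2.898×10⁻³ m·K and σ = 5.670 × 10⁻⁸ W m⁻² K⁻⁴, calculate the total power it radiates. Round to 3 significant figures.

Wien's law: T = b/λ_max = 2.898×10⁻³/3.903×10⁻⁶ = 742.506 K.
Area A = 27.1 cm² = 2.71×10⁻³ m².
Then P = σAT⁴ = 5.670×10⁻⁸×2.71×10⁻³×(742.506)⁴ = 46.7 W.

P ≈ 46.7 W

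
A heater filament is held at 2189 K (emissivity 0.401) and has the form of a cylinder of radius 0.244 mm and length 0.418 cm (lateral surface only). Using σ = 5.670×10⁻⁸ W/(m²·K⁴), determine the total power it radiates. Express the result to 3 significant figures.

P ≈ 3.35 W

Lateral area A = 2πrL = 2π×2.44×10⁻⁴×4.18×10⁻³ = 6.40835×10⁻⁶ m².
P = εσAT⁴ = 0.401 × 5.670×10⁻⁸ × 6.40835×10⁻⁶ × (2189)⁴ = 3.35 W.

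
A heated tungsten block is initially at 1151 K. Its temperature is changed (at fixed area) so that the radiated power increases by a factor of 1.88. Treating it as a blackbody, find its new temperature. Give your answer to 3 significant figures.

T₂ ≈ 1.35×10³ K

P ∝ T⁴, so T₂/T₁ = (P₂/P₁)^(1/4) = (1.88)^(1/4) = 1.17095.
T₂ = 1151 × 1.17095 = 1.35×10³ K.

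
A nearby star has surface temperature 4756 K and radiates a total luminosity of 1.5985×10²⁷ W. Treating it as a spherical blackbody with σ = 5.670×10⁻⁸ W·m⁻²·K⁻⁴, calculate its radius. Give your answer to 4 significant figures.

L = 4πR²σT⁴ ⇒ R = √(L/(4πσT⁴)).
σT⁴ = 2.90102×10⁷ W/m², so R = √(1.5985×10²⁷/(4π×2.90102×10⁷)) = 2.094×10⁹ m.

R ≈ 2.094×10⁹ m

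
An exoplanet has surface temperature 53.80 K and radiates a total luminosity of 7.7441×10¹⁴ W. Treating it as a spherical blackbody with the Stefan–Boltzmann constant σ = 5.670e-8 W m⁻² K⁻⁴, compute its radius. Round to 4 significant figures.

R ≈ 1.139×10⁷ m

L = 4πR²σT⁴ ⇒ R = √(L/(4πσT⁴)).
σT⁴ = 0.475020 W/m², so R = √(7.7441×10¹⁴/(4π×0.475020)) = 1.139×10⁷ m.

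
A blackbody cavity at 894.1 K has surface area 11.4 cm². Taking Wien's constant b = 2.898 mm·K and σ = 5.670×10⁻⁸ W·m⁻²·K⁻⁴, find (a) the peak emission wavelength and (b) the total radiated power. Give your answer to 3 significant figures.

(a) λ_max = b/T = 2.898×10⁻³/894.1 = 3.241×10⁻⁶ m = 3.24 μm.
Area A = 11.4 cm² = 1.14×10⁻³ m².
(b) P = σAT⁴ = 5.670×10⁻⁸×1.14×10⁻³×(894.1)⁴ = 41.3 W.

λ_max ≈ 3.24 μm; P ≈ 41.3 W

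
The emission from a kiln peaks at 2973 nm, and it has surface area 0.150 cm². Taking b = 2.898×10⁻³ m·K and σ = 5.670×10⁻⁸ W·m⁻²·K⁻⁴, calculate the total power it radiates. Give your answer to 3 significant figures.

Wien's law: T = b/λ_max = 2.898×10⁻³/2.973×10⁻⁶ = 974.773 K.
Area A = 0.150 cm² = 1.50×10⁻⁵ m².
Then P = σAT⁴ = 5.670×10⁻⁸×1.50×10⁻⁵×(974.773)⁴ = 0.768 W.

P ≈ 0.768 W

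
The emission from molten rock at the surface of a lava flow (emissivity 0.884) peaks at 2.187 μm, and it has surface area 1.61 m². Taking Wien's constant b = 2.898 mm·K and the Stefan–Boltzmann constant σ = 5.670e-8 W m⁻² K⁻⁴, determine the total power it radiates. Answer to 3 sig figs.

P ≈ 2.49×10⁵ W

Wien's law: T = b/λ_max = 2.898×10⁻³/2.187×10⁻⁶ = 1325.10 K.
Area A = 1.61 m².
Then P = εσAT⁴ = 0.884×5.670×10⁻⁸×1.61×(1325.10)⁴ = 2.49×10⁵ W.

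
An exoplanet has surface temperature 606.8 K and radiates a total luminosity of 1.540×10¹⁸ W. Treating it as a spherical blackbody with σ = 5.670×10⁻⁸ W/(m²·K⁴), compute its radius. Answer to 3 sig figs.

R ≈ 3.99×10⁶ m

L = 4πR²σT⁴ ⇒ R = √(L/(4πσT⁴)).
σT⁴ = 7687.15 W/m², so R = √(1.540×10¹⁸/(4π×7687.15)) = 3.99×10⁶ m.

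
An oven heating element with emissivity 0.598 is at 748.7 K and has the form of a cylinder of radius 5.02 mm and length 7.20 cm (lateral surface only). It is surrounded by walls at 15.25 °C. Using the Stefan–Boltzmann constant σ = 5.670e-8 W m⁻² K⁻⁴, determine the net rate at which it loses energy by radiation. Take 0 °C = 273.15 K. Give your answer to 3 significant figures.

Net loss ≈ 23.7 W

Surroundings: T = 15.25 °C + 273.15 = 288.40 K.
Lateral area A = 2πrL = 2π×5.02×10⁻³×0.0720 = 2.27099×10⁻³ m².
Net radiated power P_net = εσA(T⁴ − T₀⁴) = 0.598×5.670×10⁻⁸×2.27099×10⁻³×(748.7⁴ − 288.40⁴).
T⁴ − T₀⁴ = 3.14218×10¹¹ − 6.91801×10⁹ = 3.07300×10¹¹ K⁴, so P_net = 23.7 W.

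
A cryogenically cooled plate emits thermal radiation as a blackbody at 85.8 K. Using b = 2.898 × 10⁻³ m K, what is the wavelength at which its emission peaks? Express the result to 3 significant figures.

Wien's displacement law: λ_max = b/T = (2.898×10⁻³ m·K)/(85.8 K) = 3.378×10⁻⁵ m.
That is 33.8 μm, in the infrared range.

λ_max ≈ 33.8 μm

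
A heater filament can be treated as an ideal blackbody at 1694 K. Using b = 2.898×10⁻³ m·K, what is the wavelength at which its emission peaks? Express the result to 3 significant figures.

λ_max ≈ 1.71×10³ nm

Wien's displacement law: λ_max = b/T = (2.898×10⁻³ m·K)/(1694 K) = 1.711×10⁻⁶ m.
That is 1.71×10³ nm, in the infrared range.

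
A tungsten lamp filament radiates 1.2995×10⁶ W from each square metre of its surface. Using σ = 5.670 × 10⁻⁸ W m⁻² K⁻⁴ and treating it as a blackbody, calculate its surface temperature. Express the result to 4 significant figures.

T ≈ 2188 K

I = σT⁴, so T = (I/σ)^(1/4) = (1.2995×10⁶/(5.670×10⁻⁸))^(1/4) = 2188 K.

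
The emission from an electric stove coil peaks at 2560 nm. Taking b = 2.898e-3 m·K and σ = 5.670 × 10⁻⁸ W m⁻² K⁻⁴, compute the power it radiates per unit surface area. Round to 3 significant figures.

I ≈ 9.31×10⁴ W/m²

Wien's law: T = b/λ_max = 2.898×10⁻³/2.560×10⁻⁶ = 1132.03 K.
Then I = σT⁴ = 5.670×10⁻⁸×(1132.03)⁴ = 9.31×10⁴ W/m².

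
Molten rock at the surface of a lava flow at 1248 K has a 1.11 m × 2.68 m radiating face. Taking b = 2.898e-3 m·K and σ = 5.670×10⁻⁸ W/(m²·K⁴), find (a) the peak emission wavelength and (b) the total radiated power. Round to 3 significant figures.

λ_max ≈ 2.32×10³ nm; P ≈ 4.09×10⁵ W

(a) λ_max = b/T = 2.898×10⁻³/1248 = 2.322×10⁻⁶ m = 2.32×10³ nm.
Area A = 1.11 × 2.68 = 2.9748 m².
(b) P = σAT⁴ = 5.670×10⁻⁸×2.9748×(1248)⁴ = 4.09×10⁵ W.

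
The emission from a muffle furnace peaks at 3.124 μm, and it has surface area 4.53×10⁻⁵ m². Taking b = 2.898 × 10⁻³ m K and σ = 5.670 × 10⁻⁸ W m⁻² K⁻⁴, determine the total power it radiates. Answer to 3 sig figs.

P ≈ 1.90 W

Wien's law: T = b/λ_max = 2.898×10⁻³/3.124×10⁻⁶ = 927.657 K.
Area A = 4.53×10⁻⁵ m².
Then P = σAT⁴ = 5.670×10⁻⁸×4.53×10⁻⁵×(927.657)⁴ = 1.90 W.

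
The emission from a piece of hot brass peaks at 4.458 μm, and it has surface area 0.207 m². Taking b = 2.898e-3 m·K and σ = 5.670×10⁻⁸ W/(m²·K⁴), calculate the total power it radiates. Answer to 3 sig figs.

Wien's law: T = b/λ_max = 2.898×10⁻³/4.458×10⁻⁶ = 650.067 K.
Area A = 0.207 m².
Then P = σAT⁴ = 5.670×10⁻⁸×0.207×(650.067)⁴ = 2.10×10³ W.

P ≈ 2.10×10³ W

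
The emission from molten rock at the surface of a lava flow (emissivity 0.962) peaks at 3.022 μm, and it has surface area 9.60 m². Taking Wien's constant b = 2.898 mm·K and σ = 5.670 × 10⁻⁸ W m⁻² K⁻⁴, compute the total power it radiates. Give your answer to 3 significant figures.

P ≈ 4.43×10⁵ W

Wien's law: T = b/λ_max = 2.898×10⁻³/3.022×10⁻⁶ = 958.968 K.
Area A = 9.60 m².
Then P = εσAT⁴ = 0.962×5.670×10⁻⁸×9.60×(958.968)⁴ = 4.43×10⁵ W.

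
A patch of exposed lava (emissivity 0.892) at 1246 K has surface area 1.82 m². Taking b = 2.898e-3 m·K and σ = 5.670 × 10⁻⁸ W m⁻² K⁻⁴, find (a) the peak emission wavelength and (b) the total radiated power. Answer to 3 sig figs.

(a) λ_max = b/T = 2.898×10⁻³/1246 = 2.326×10⁻⁶ m = 2.33×10³ nm.
Area A = 1.82 m².
(b) P = εσAT⁴ = 0.892×5.670×10⁻⁸×1.82×(1246)⁴ = 2.22×10⁵ W.

λ_max ≈ 2.33×10³ nm; P ≈ 2.22×10⁵ W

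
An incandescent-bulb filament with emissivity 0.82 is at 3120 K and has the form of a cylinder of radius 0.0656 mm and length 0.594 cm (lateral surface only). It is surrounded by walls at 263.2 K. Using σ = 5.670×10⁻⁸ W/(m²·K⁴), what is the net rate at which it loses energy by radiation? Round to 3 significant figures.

Net loss ≈ 10.8 W

Lateral area A = 2πrL = 2π×6.56×10⁻⁵×5.94×10⁻³ = 2.44833×10⁻⁶ m².
Net radiated power P_net = εσA(T⁴ − T₀⁴) = 0.82×5.670×10⁻⁸×2.44833×10⁻⁶×(3120⁴ − 263.2⁴).
T⁴ − T₀⁴ = 9.47585×10¹³ − 4.79892×10⁹ = 9.47537×10¹³ K⁴, so P_net = 10.8 W.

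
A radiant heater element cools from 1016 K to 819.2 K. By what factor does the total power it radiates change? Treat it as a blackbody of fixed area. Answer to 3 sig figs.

P₂/P₁ ≈ 0.423

P ∝ T⁴, so P₂/P₁ = (T₂/T₁)⁴ = (819.2/1016)⁴ = (0.806299)⁴ = 0.423.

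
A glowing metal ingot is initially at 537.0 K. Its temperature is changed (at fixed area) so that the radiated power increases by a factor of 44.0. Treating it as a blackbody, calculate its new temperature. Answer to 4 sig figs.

T₂ ≈ 1383 K

P ∝ T⁴, so T₂/T₁ = (P₂/P₁)^(1/4) = (44.0)^(1/4) = 2.57551.
T₂ = 537.0 × 2.57551 = 1383 K.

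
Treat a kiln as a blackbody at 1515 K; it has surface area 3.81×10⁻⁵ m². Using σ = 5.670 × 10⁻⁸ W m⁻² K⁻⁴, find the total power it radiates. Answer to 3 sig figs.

Area A = 3.81×10⁻⁵ m².
P = σAT⁴ = 5.670×10⁻⁸ × 3.81×10⁻⁵ × (1515)⁴ = 11.4 W.

P ≈ 11.4 W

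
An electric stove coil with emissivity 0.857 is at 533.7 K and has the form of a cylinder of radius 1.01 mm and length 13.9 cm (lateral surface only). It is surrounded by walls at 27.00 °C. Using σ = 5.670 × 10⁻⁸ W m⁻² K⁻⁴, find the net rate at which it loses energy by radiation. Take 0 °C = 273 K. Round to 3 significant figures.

Surroundings: T = 27.00 °C + 273 = 300.00 K.
Lateral area A = 2πrL = 2π×1.01×10⁻³×0.139 = 8.82096×10⁻⁴ m².
Net radiated power P_net = εσA(T⁴ − T₀⁴) = 0.857×5.670×10⁻⁸×8.82096×10⁻⁴×(533.7⁴ − 300.00⁴).
T⁴ − T₀⁴ = 8.11314×10¹⁰ − 8.10000×10⁹ = 7.30314×10¹⁰ K⁴, so P_net = 3.13 W.

Net loss ≈ 3.13 W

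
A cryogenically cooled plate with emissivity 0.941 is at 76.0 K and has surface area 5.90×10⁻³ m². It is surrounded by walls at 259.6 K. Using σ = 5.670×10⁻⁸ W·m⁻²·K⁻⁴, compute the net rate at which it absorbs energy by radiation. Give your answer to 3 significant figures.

Net gain ≈ 1.42 W

Area A = 5.90×10⁻³ m².
Net radiated power P_net = εσA(T⁴ − T₀⁴) = 0.941×5.670×10⁻⁸×5.90×10⁻³×(76.0⁴ − 259.6⁴).
T⁴ − T₀⁴ = 3.33622×10⁷ − 4.54170×10⁹ = -4.50834×10⁹ K⁴, so P_net = -1.42 W — negative, meaning a net gain of 1.42 W.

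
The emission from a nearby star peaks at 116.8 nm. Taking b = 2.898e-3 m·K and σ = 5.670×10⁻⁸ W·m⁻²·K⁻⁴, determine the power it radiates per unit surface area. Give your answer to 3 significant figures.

Wien's law: T = b/λ_max = 2.898×10⁻³/1.168×10⁻⁷ = 24811.6 K.
Then I = σT⁴ = 5.670×10⁻⁸×(24811.6)⁴ = 2.15×10¹⁰ W/m².

I ≈ 2.15×10¹⁰ W/m²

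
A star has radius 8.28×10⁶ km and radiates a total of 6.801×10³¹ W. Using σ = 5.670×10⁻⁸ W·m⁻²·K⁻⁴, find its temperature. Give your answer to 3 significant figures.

T ≈ 3.44×10⁴ K

Surface area A = 4πR² = 4π(8.28×10⁹ m)² = 8.61530×10²⁰ m².
P = σAT⁴ ⇒ T = (P/(σA))^(1/4) = (6.801×10³¹/(5.670×10⁻⁸×8.61530×10²⁰))^(1/4) = 3.44×10⁴ K.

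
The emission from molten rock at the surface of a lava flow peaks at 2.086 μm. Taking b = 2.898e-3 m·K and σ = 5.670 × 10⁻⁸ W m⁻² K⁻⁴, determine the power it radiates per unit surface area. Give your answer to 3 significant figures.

I ≈ 2.11×10⁵ W/m²

Wien's law: T = b/λ_max = 2.898×10⁻³/2.086×10⁻⁶ = 1389.26 K.
Then I = σT⁴ = 5.670×10⁻⁸×(1389.26)⁴ = 2.11×10⁵ W/m².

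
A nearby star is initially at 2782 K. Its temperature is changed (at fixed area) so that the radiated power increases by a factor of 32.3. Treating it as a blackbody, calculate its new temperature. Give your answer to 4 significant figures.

P ∝ T⁴, so T₂/T₁ = (P₂/P₁)^(1/4) = (32.3)^(1/4) = 2.38397.
T₂ = 2782 × 2.38397 = 6632 K.

T₂ ≈ 6632 K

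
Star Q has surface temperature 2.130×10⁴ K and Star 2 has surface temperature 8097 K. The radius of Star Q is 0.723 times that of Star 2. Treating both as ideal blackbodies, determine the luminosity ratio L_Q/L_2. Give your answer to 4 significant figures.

L_Q/L_2 ≈ 25.03

L ∝ R²T⁴, so L_Q/L_2 = (R_Q/R_2)²(T_Q/T_2)⁴ = (0.723)² × (2.130×10⁴/8097)⁴ = 0.522729 × 47.8875 = 25.03.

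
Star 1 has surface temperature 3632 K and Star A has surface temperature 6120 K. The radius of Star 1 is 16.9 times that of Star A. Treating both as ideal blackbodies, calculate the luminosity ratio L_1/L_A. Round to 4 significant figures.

L ∝ R²T⁴, so L_1/L_A = (R_1/R_A)²(T_1/T_A)⁴ = (16.9)² × (3632/6120)⁴ = 285.61 × 0.124045 = 35.43.

L_1/L_A ≈ 35.43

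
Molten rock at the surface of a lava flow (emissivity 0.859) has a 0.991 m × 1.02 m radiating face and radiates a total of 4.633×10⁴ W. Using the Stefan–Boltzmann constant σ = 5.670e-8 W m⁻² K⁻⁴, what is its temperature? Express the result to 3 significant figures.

Area A = 0.991 × 1.02 = 1.01082 m².
P = εσAT⁴ ⇒ T = (P/(εσA))^(1/4) = (4.633×10⁴/(0.859×5.670×10⁻⁸×1.01082))^(1/4) = 985 K.

T ≈ 985 K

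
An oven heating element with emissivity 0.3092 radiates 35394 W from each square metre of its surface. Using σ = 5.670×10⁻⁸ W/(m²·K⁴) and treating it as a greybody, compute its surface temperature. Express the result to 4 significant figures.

T ≈ 1192 K

I = εσT⁴, so T = (I/εσ)^(1/4) = (35394/(0.3092×5.670×10⁻⁸))^(1/4) = 1192 K.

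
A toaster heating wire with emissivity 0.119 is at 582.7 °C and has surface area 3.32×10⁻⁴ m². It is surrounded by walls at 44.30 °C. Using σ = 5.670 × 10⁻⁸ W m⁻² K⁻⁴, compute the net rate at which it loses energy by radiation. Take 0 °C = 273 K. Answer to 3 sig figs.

Net loss ≈ 1.18 W

T = 582.7 °C + 273 = 855.7 K.
Surroundings: T = 44.30 °C + 273 = 317.30 K.
Area A = 3.32×10⁻⁴ m².
Net radiated power P_net = εσA(T⁴ − T₀⁴) = 0.119×5.670×10⁻⁸×3.32×10⁻⁴×(855.7⁴ − 317.30⁴).
T⁴ − T₀⁴ = 5.36150×10¹¹ − 1.01363×10¹⁰ = 5.26014×10¹¹ K⁴, so P_net = 1.18 W.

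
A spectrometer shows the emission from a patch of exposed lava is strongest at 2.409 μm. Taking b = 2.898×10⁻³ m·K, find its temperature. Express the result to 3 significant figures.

Wien's law gives T = b/λ_max = (2.898×10⁻³ m·K)/(2.409×10⁻⁶ m) = 1.20×10³ K.

T ≈ 1.20×10³ K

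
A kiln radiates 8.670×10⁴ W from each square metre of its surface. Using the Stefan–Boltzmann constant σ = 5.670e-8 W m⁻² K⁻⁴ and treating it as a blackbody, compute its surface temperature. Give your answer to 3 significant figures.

I = σT⁴, so T = (I/σ)^(1/4) = (8.670×10⁴/(5.670×10⁻⁸))^(1/4) = 1.11×10³ K.

T ≈ 1.11×10³ K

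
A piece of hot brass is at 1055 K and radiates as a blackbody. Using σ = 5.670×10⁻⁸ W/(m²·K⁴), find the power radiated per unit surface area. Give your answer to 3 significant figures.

Stefan–Boltzmann: I = σT⁴ = 5.670×10⁻⁸ × (1055)⁴ = 7.02×10⁴ W/m².

I ≈ 7.02×10⁴ W/m²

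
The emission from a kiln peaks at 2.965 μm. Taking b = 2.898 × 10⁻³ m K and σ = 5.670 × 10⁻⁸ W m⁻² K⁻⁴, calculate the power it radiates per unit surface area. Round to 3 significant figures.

Wien's law: T = b/λ_max = 2.898×10⁻³/2.965×10⁻⁶ = 977.403 K.
Then I = σT⁴ = 5.670×10⁻⁸×(977.403)⁴ = 5.17×10⁴ W/m².

I ≈ 5.17×10⁴ W/m²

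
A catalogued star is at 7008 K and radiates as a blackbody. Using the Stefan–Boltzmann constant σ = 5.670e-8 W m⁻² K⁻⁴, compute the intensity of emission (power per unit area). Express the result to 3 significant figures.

Stefan–Boltzmann: I = σT⁴ = 5.670×10⁻⁸ × (7008)⁴ = 1.37×10⁸ W/m².

I ≈ 1.37×10⁸ W/m²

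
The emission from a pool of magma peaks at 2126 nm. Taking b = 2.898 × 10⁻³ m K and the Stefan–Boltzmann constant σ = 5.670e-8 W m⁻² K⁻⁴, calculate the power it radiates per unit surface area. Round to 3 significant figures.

Wien's law: T = b/λ_max = 2.898×10⁻³/2.126×10⁻⁶ = 1363.12 K.
Then I = σT⁴ = 5.670×10⁻⁸×(1363.12)⁴ = 1.96×10⁵ W/m².

I ≈ 1.96×10⁵ W/m²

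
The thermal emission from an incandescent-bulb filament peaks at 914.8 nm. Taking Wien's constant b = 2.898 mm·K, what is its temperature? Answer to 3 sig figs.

T ≈ 3.17×10³ K

Wien's law gives T = b/λ_max = (2.898×10⁻³ m·K)/(9.148×10⁻⁷ m) = 3.17×10³ K.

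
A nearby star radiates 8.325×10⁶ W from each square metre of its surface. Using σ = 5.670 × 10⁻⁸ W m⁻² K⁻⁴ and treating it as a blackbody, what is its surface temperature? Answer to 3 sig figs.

T ≈ 3.48×10³ K

I = σT⁴, so T = (I/σ)^(1/4) = (8.325×10⁶/(5.670×10⁻⁸))^(1/4) = 3.48×10³ K.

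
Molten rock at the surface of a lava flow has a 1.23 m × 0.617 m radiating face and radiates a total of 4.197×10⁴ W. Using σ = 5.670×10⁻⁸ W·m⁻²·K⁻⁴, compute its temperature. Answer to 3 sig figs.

Area A = 1.23 × 0.617 = 0.75891 m².
P = σAT⁴ ⇒ T = (P/(σA))^(1/4) = (4.197×10⁴/(5.670×10⁻⁸×0.75891))^(1/4) = 994 K.

T ≈ 994 K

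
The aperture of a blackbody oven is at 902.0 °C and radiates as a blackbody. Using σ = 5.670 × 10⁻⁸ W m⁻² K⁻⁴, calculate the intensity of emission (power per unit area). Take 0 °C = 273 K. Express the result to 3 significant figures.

T = 902.0 °C + 273 = 1175.0 K.
Stefan–Boltzmann: I = σT⁴ = 5.670×10⁻⁸ × (1175.0)⁴ = 1.08×10⁵ W/m².

I ≈ 1.08×10⁵ W/m²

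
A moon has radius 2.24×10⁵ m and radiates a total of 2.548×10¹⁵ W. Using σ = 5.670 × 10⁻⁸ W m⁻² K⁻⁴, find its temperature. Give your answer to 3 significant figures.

Surface area A = 4πR² = 4π(2.24×10⁵ m)² = 6.30530×10¹¹ m².
P = σAT⁴ ⇒ T = (P/(σA))^(1/4) = (2.548×10¹⁵/(5.670×10⁻⁸×6.30530×10¹¹))^(1/4) = 517 K.

T ≈ 517 K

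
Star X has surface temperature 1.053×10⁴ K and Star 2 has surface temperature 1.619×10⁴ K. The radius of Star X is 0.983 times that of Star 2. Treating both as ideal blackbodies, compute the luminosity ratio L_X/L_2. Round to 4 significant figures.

L ∝ R²T⁴, so L_X/L_2 = (R_X/R_2)²(T_X/T_2)⁴ = (0.983)² × (1.053×10⁴/1.619×10⁴)⁴ = 0.966289 × 0.178948 = 0.1729.

L_X/L_2 ≈ 0.1729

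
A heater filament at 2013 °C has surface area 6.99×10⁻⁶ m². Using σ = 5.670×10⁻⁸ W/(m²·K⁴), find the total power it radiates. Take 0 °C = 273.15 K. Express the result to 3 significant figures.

T = 2013 °C + 273.15 = 2286.15 K.
Area A = 6.99×10⁻⁶ m².
P = σAT⁴ = 5.670×10⁻⁸ × 6.99×10⁻⁶ × (2286.15)⁴ = 10.8 W.

P ≈ 10.8 W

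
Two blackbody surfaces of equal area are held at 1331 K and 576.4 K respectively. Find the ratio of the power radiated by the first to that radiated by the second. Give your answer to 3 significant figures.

P₁/P₂ ≈ 28.4

With equal areas, P₁/P₂ = (T₁/T₂)⁴ = (1331/576.4)⁴ = 28.4.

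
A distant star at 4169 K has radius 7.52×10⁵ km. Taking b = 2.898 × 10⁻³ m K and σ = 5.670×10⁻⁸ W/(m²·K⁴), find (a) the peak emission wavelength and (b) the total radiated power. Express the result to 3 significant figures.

λ_max ≈ 0.695 μm; P ≈ 1.22×10²⁶ W

(a) λ_max = b/T = 2.898×10⁻³/4169 = 6.951×10⁻⁷ m = 0.695 μm.
Surface area A = 4πR² = 4π(7.52×10⁸ m)² = 7.10633×10¹⁸ m².
(b) P = σAT⁴ = 5.670×10⁻⁸×7.10633×10¹⁸×(4169)⁴ = 1.22×10²⁶ W.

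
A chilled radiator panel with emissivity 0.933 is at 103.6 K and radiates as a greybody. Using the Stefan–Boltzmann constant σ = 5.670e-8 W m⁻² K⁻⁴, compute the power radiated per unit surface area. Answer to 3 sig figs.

I ≈ 6.09 W/m²

Stefan–Boltzmann: I = εσT⁴ = 0.933 × 5.670×10⁻⁸ × (103.6)⁴ = 6.09 W/m².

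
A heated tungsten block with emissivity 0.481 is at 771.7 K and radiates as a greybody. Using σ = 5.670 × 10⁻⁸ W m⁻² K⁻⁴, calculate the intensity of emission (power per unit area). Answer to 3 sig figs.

I ≈ 9.67×10³ W/m²

Stefan–Boltzmann: I = εσT⁴ = 0.481 × 5.670×10⁻⁸ × (771.7)⁴ = 9.67×10³ W/m².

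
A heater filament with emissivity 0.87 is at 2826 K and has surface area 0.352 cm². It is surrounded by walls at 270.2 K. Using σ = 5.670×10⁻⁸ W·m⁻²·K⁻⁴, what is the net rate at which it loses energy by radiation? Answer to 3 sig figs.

Net loss ≈ 111 W

Area A = 0.352 cm² = 3.52×10⁻⁵ m².
Net radiated power P_net = εσA(T⁴ − T₀⁴) = 0.87×5.670×10⁻⁸×3.52×10⁻⁵×(2826⁴ − 270.2⁴).
T⁴ − T₀⁴ = 6.37806×10¹³ − 5.33017×10⁹ = 6.37753×10¹³ K⁴, so P_net = 111 W.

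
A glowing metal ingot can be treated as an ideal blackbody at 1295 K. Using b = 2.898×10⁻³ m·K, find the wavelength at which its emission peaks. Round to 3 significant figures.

λ_max ≈ 2.24 μm

Wien's displacement law: λ_max = b/T = (2.898×10⁻³ m·K)/(1295 K) = 2.238×10⁻⁶ m.
That is 2.24 μm, in the infrared range.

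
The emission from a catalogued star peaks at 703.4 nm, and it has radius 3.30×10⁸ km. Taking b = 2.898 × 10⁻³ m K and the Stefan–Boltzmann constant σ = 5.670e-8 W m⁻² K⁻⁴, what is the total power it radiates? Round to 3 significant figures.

P ≈ 2.24×10³¹ W

Wien's law: T = b/λ_max = 2.898×10⁻³/7.034×10⁻⁷ = 4119.99 K.
Surface area A = 4πR² = 4π(3.30×10¹¹ m)² = 1.36848×10²⁴ m².
Then P = σAT⁴ = 5.670×10⁻⁸×1.36848×10²⁴×(4119.99)⁴ = 2.24×10³¹ W.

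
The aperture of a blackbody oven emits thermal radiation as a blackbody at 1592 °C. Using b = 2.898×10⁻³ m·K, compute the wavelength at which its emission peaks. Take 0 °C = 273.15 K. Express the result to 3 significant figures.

λ_max ≈ 1.55 μm

T = 1592 °C + 273.15 = 1865.15 K.
Wien's displacement law: λ_max = b/T = (2.898×10⁻³ m·K)/(1865.15 K) = 1.554×10⁻⁶ m.
That is 1.55 μm, in the infrared range.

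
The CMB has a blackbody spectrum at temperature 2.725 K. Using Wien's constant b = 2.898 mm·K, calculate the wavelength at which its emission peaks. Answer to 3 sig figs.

λ_max ≈ 1.06×10⁻³ m

Wien's displacement law: λ_max = b/T = (2.898×10⁻³ m·K)/(2.725 K) = 1.063×10⁻³ m.
That is 1.06×10⁻³ m, in the microwave range.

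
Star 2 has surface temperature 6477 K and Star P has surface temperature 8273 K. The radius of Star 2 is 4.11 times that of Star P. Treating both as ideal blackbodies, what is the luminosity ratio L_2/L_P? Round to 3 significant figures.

L ∝ R²T⁴, so L_2/L_P = (R_2/R_P)²(T_2/T_P)⁴ = (4.11)² × (6477/8273)⁴ = 16.8921 × 0.375702 = 6.35.

L_2/L_P ≈ 6.35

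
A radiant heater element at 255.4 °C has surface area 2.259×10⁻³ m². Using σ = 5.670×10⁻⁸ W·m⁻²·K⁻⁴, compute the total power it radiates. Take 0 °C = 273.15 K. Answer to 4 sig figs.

T = 255.4 °C + 273.15 = 528.55 K.
Area A = 2.259×10⁻³ m².
P = σAT⁴ = 5.670×10⁻⁸ × 2.259×10⁻³ × (528.55)⁴ = 9.996 W.

P ≈ 9.996 W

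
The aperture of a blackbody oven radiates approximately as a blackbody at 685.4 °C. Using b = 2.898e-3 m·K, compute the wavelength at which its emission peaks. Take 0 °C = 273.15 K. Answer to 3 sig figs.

T = 685.4 °C + 273.15 = 958.55 K.
Wien's displacement law: λ_max = b/T = (2.898×10⁻³ m·K)/(958.55 K) = 3.023×10⁻⁶ m.
That is 3.02 μm, in the infrared range.

λ_max ≈ 3.02 μm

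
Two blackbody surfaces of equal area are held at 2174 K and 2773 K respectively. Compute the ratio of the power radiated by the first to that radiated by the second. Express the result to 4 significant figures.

P₁/P₂ ≈ 0.3778

With equal areas, P₁/P₂ = (T₁/T₂)⁴ = (2174/2773)⁴ = 0.3778.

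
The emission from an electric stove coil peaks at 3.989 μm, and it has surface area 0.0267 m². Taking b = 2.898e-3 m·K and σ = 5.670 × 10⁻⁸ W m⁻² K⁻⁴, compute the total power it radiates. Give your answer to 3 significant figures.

P ≈ 422 W

Wien's law: T = b/λ_max = 2.898×10⁻³/3.989×10⁻⁶ = 726.498 K.
Area A = 0.0267 m².
Then P = σAT⁴ = 5.670×10⁻⁸×0.0267×(726.498)⁴ = 422 W.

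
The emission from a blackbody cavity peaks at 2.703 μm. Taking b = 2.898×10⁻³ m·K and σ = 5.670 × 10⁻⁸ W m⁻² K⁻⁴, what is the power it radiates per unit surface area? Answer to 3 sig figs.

I ≈ 7.49×10⁴ W/m²

Wien's law: T = b/λ_max = 2.898×10⁻³/2.703×10⁻⁶ = 1072.14 K.
Then I = σT⁴ = 5.670×10⁻⁸×(1072.14)⁴ = 7.49×10⁴ W/m².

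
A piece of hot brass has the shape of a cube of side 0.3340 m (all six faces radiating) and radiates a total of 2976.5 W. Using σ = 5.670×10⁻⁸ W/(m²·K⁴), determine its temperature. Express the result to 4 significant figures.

Area A = 6s² = 6×(0.3340 m)² = 0.669336 m².
P = σAT⁴ ⇒ T = (P/(σA))^(1/4) = (2976.5/(5.670×10⁻⁸×0.669336))^(1/4) = 529.2 K.

T ≈ 529.2 K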